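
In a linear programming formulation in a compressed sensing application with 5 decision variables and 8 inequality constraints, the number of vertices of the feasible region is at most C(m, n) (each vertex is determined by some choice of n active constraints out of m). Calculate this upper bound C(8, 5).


Each vertex corresponds to some choice of n active constraints out of m, so the number of vertices is at most C(m, n) = m! / (n!(m-n)!).
m = 8, n = 5
Numerator: 8 * 7 * 6 * 5 * 4
Denominator: 5! = 120
C(8, 5) = 56


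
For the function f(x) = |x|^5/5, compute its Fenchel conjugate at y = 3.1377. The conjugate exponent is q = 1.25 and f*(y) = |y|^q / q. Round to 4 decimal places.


The conjugate exponent q satisfies 1/p + 1/q = 1.
p = 5, so q = 5/(5 - 1) = 1.25
|y|^q = 3.1377^1.25 = 4.176
f*(3.1377) = 4.176 / 1.25 = 3.3408


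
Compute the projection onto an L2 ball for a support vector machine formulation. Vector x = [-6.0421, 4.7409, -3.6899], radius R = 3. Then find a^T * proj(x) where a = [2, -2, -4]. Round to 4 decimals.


Step 1: Compute ||x|| (intermediates to 6 decimals).
||x|| = sqrt((-6.0421)^2 + 4.7409^2 + (-3.6899)^2) = 8.520473
Step 2: Project.
Since ||x|| > R, scale = R/||x|| = 3/8.520473 = 0.352093, proj(x) = scale * x
proj(x) = [-2.127381, 1.669238, -1.299188]
Step 3: Dot product.
a^T * proj(x) = 2*(-2.127381) - 2*1.669238 - 4*(-1.299188) = -2.3965


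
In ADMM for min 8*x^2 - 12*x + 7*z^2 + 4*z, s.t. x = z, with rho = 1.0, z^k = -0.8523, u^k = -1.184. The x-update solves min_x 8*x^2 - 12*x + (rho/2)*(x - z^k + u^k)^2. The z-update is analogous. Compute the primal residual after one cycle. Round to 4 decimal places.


ADMM iteration with rho = 1.0, z^k = -0.8523, u^k = -1.184
Step 1: x-update.
Minimize 8*x^2 - 12*x + (1.0/2)*(x + 0.8523 - 1.184)^2
FOC: (2*8 + 1.0)*x = 12 + 1.0*(-0.8523 + 1.184)
x^{k+1} = 0.7254
Step 2: z-update.
Minimize 7*z^2 + 4*z + (1.0/2)*(0.7254 - z - 1.184)^2
FOC: (2*7 + 1.0)*z = -4 + 1.0*(0.7254 - 1.184)
z^{k+1} = -0.2972
Step 3: u-update.
u^{k+1} = -1.184 + 0.7254 + 0.2972 = -0.1614
Step 4: Primal residual = |0.7254 + 0.2972| = 1.0226


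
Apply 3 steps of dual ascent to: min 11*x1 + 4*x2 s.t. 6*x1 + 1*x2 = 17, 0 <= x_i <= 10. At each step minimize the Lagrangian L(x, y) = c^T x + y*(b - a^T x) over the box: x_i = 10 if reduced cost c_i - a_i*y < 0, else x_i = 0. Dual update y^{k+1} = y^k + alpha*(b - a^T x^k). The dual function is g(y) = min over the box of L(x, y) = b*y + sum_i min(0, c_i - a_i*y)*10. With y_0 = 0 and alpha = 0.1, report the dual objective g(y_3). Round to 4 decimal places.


Dual ascent for LP: min 11*x1 + 4*x2, 6*x1 + 1*x2 = 17, 0 <= x_i <= 10
Step 1: y^k = 0.0, reduced costs: (11.0, 4.0)
  x^k = (0.0, 0.0), subgradient = b - a^T x = 17.0
  y^{k+1} = 0.0 + 0.1*17.0 = 1.7
Step 2: y^k = 1.7, reduced costs: (0.8, 2.3)
  x^k = (0.0, 0.0), subgradient = b - a^T x = 17.0
  y^{k+1} = 1.7 + 0.1*17.0 = 3.4
Step 3: y^k = 3.4, reduced costs: (-9.4, 0.6)
  x^k = (10.0, 0.0), subgradient = b - a^T x = -43.0
  y^{k+1} = 3.4 + 0.1*-43.0 = -0.9
Dual objective at y_3 = -0.9: reduced costs (16.4, 4.9), box minimizer x = (0.0, 0.0)
g(y_3) = b*y + (c1 - a1*y)*x1 + (c2 - a2*y)*x2 = 17*(-0.9) + 16.4*0.0 + 4.9*0.0 = -15.3 + 0.0 + 0.0 = -15.3


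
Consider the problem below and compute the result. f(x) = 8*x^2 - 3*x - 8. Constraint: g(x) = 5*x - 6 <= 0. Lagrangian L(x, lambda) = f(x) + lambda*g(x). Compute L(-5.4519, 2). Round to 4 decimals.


Step 1: Evaluate f(x).
f(-5.4519) = 8*(-5.4519)^2 - 3*(-5.4519) - 8 = 246.1414
Step 2: Evaluate g(x).
g(-5.4519) = 5*-5.4519 - 6 = -33.2595
Step 3: Compute Lagrangian.
L = 246.1414 + 2*-33.2595 = 179.6224


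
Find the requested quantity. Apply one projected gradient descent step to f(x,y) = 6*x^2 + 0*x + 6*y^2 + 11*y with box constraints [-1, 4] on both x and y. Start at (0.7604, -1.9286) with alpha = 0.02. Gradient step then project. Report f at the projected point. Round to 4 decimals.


Step 1: Compute gradient at (0.7604, -1.9286).
grad_x = 2*6*0.7604 + 0 = 9.1248
grad_y = 2*6*-1.9286 + 11 = -12.1432
Step 2: Gradient step.
x_raw = 0.7604 - 0.02*9.1248 = 0.5779
y_raw = -1.9286 - 0.02*-12.1432 = -1.6857
Step 3: Project onto [-1, 4].
x_proj = clip(0.5779) = 0.5779
y_proj = clip(-1.6857) = -1.0
Step 4: Evaluate f.
f(0.5779, -1.0) = -2.9962


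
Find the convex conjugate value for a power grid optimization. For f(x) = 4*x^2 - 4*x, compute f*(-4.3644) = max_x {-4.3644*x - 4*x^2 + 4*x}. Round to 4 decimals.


f*(y) = sup_x {y*x - a*x^2 - b*x} = sup_x {(y-b)*x - a*x^2}
FOC: (y - b) - 2a*x = 0 => x* = (y - b)/(2a)
x* = (-4.3644 + 4)/(2*4) = -0.0456
f*(-4.3644) = (y-b)^2/(4a) = (-4.3644 + 4)^2/(4*4)
= 0.1328/16 = 0.0083


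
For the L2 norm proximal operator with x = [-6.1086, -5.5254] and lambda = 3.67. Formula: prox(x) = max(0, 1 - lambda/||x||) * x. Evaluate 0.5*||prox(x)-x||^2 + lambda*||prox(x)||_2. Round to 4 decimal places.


Step 1: Compute ||x||.
||x|| = 8.2368
Step 2: Compute scaling factor.
scale = max(0, 1 - 3.67/8.2368) = 0.5544
Step 3: prox(x) = [-3.3868, -3.0635]
||prox(x)|| = 4.5668
Step 4: Proximal objective.
0.5*||prox-x||^2 = 6.7345
lambda*||prox|| = 16.7602
Total = 23.4946


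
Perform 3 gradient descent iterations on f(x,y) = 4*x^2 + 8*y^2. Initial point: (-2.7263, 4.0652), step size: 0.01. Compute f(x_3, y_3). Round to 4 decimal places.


Gradient descent on f(x,y) = 4*x^2 + 8*y^2.
Starting point: (-2.7263, 4.0652), alpha = 0.01
Step 1: grad_x = 2*4*-2.7263 = -21.8104, grad_y = 2*8*4.0652 = 65.0432
  x_1 = -2.7263 - 0.01*-21.8104 = -2.5082
  y_1 = 4.0652 - 0.01*65.0432 = 3.4148
Step 2: grad_x = 2*4*-2.5082 = -20.0656, grad_y = 2*8*3.4148 = 54.6363
  x_2 = -2.5082 - 0.01*-20.0656 = -2.3075
  y_2 = 3.4148 - 0.01*54.6363 = 2.8684
Step 3: grad_x = 2*4*-2.3075 = -18.4603, grad_y = 2*8*2.8684 = 45.8945
  x_3 = -2.3075 - 0.01*-18.4603 = -2.1229
  y_3 = 2.8684 - 0.01*45.8945 = 2.4095
f(-2.1229, 2.4095) = 4*(-2.1229)^2 + 8*2.4095^2 = 64.4714


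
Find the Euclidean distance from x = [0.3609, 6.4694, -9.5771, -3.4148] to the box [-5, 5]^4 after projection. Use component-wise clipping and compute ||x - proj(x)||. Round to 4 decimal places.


Project each component onto [-5, 5].
clip(0.3609) = 0.3609, clip(6.4694) = 5.0, clip(-9.5771) = -5.0, clip(-3.4148) = -3.4148
Projection = [0.3609, 5.0, -5.0, -3.4148]
Squared diffs: [0.0, 2.1591, 20.9498, 0.0]
Distance = sqrt(23.1089) = 4.8072


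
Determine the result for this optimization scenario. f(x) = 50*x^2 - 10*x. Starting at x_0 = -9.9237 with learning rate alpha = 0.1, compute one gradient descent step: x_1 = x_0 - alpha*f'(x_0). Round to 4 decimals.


We compute the gradient at x_0 and apply the update.
f'(x) = 100*x - 10
f'(-9.9237) = 100*-9.9237 - 10 = -1002.37
x_1 = -9.9237 - 0.1*-1002.37 = 90.3133


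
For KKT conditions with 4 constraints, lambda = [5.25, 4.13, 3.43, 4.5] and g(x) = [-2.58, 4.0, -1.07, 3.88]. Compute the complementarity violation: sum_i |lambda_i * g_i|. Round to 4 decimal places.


KKT complementary slackness check:
lambda_1 * g_1 = 5.25 * -2.58 = -13.545
lambda_2 * g_2 = 4.13 * 4.0 = 16.52
lambda_3 * g_3 = 3.43 * -1.07 = -3.6701
lambda_4 * g_4 = 4.5 * 3.88 = 17.46
Total violation = 13.545 + 16.52 + 3.6701 + 17.46 = 51.1951


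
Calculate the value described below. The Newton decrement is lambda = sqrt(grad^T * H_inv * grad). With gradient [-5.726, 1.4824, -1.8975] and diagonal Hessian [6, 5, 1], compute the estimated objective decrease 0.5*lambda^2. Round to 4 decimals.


Step 1: H is diagonal, so H^(-1) * g = [-0.9543, 0.2965, -1.8975].
Step 2: g^T H^(-1) g = sum_i g_i^2 / H_ii
  = (-5.726)^2/6 + (1.4824)^2/5 + (-1.8975)^2/1
  = 5.4645 + 0.4395 + 3.6005 = 9.5045
Step 3: Objective decrease = 0.5 * g^T H^(-1) g = 4.7523


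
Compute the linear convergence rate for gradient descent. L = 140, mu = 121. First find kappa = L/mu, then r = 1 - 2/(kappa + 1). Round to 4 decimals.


Step 1: Compute the condition number.
kappa = L/mu = 140/121 = 1.157
Step 2: Compute the convergence rate.
r = 1 - 2/(kappa + 1) = 1 - 2*mu/(L + mu) = (L - mu)/(L + mu) = 19/261 = 0.0728


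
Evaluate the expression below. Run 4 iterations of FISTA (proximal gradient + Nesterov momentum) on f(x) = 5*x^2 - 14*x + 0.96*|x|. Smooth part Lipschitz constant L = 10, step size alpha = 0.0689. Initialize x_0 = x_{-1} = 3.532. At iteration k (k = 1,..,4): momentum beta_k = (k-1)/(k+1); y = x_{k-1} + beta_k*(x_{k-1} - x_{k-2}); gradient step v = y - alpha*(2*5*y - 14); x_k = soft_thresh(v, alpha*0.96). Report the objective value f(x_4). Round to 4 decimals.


FISTA on f(x) = 5*x^2 - 14*x + 0.96*|x|
L = 10, alpha = 0.0689
Iteration 1: beta = 0.0, y = 3.532 + 0.0*(3.532 - 3.532) = 3.532
  grad(y) = 21.32, v = y - alpha*grad = 2.0631
  prox(v) = soft_thresh(2.0631, 0.0661) = 1.9969
Iteration 2: beta = 0.3333, y = 1.9969 + 0.3333*(1.9969 - 3.532) = 1.4852
  grad(y) = 0.8521, v = y - alpha*grad = 1.4265
  prox(v) = soft_thresh(1.4265, 0.0661) = 1.3604
Iteration 3: beta = 0.5, y = 1.3604 + 0.5*(1.3604 - 1.9969) = 1.0421
  grad(y) = -3.5792, v = y - alpha*grad = 1.2887
  prox(v) = soft_thresh(1.2887, 0.0661) = 1.2225
Iteration 4: beta = 0.6, y = 1.2225 + 0.6*(1.2225 - 1.3604) = 1.1399
  grad(y) = -2.6014, v = y - alpha*grad = 1.3191
  prox(v) = soft_thresh(1.3191, 0.0661) = 1.253
f(x_4) = 5*1.253^2 - 14*1.253 + 0.96*|1.253| = -8.489


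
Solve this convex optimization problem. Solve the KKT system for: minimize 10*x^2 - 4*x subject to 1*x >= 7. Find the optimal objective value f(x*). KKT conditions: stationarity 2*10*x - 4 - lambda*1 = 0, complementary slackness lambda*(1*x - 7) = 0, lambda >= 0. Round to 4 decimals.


Step 1: Try lambda = 0 (constraint inactive).
x_unc = 4/(2*10) = 0.2
Check: 1*0.2 = 0.2 < 7 -- violated!
Step 2: Constraint must be active: 1*x = 7
x* = 7/1 = 7.0
lambda = (2*10*7.0 - 4)/1 = 136.0
Step 3: Compute optimal value.
f(x*) = 10*7.0^2 - 4*7.0 = 462.0


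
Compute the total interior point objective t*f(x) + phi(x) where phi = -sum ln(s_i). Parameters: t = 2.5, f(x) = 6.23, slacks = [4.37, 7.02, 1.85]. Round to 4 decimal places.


Step 1: Compute log-barrier.
ln values: [1.4748, 1.9488, 0.6152]
phi = -(1.4748 + 1.9488 + 0.6152) = -4.0387
Step 2: Compute augmented objective.
t*f(x) = 2.5*6.23 = 15.575
Total = 15.575 - 4.0387 = 11.5363


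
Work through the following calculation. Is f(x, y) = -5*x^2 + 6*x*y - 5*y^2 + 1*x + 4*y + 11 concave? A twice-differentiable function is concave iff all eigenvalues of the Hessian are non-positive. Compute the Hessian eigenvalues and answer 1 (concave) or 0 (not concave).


The Hessian of f(x,y) = -5*x^2 + 6*x*y - 5*y^2 + 1*x + 4*y + 11 is:
H = [[-10, 6], [6, -10]]
Trace = -10 - 10 = -20
Determinant = -10*-10 - (6)^2 = 64
Discriminant = (-20)^2 - 4*64 = 144.0
Eigenvalues: lambda_1 = -16.0, lambda_2 = -4.0
The function is concave.

1


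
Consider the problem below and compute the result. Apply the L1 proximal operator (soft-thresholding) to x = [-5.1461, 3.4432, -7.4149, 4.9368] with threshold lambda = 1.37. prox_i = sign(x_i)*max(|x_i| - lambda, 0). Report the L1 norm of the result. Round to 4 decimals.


Soft-thresholding with lambda = 1.37:
prox(-5.1461) = sign(-5.1461)*max(|-5.1461| - 1.37, 0) = -3.7761
prox(3.4432) = sign(3.4432)*max(|3.4432| - 1.37, 0) = 2.0732
prox(-7.4149) = sign(-7.4149)*max(|-7.4149| - 1.37, 0) = -6.0449
prox(4.9368) = sign(4.9368)*max(|4.9368| - 1.37, 0) = 3.5668
prox(x) = [-3.7761, 2.0732, -6.0449, 3.5668]
||prox(x)||_1 = 3.7761 + 2.0732 + 6.0449 + 3.5668 = 15.461


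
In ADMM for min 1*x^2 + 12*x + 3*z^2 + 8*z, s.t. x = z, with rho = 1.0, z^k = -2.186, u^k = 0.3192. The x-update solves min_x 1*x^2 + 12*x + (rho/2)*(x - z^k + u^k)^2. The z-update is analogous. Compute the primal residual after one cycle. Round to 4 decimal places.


ADMM iteration with rho = 1.0, z^k = -2.186, u^k = 0.3192
Step 1: x-update.
Minimize 1*x^2 + 12*x + (1.0/2)*(x + 2.186 + 0.3192)^2
FOC: (2*1 + 1.0)*x = -12 + 1.0*(-2.186 - 0.3192)
x^{k+1} = -4.8351
Step 2: z-update.
Minimize 3*z^2 + 8*z + (1.0/2)*(-4.8351 - z + 0.3192)^2
FOC: (2*3 + 1.0)*z = -8 + 1.0*(-4.8351 + 0.3192)
z^{k+1} = -1.788
Step 3: u-update.
u^{k+1} = 0.3192 - 4.8351 + 1.788 = -2.7279
Step 4: Primal residual = |-4.8351 + 1.788| = 3.0471


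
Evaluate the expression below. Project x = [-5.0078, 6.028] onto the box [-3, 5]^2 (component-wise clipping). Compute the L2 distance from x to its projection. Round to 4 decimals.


Project each component onto [-3, 5].
clip(-5.0078) = -3.0, clip(6.028) = 5.0
Projection = [-3.0, 5.0]
Squared diffs: [4.0313, 1.0568]
Distance = sqrt(5.0881) = 2.2557


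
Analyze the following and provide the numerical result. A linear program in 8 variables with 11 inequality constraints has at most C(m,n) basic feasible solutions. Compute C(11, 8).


Each vertex corresponds to some choice of n active constraints out of m, so the number of vertices is at most C(m, n) = m! / (n!(m-n)!).
m = 11, n = 8
Numerator: 11 * 10 * 9 * 8 * 7 * 6 * 5 * 4
Denominator: 8! = 40320
C(11, 8) = 165


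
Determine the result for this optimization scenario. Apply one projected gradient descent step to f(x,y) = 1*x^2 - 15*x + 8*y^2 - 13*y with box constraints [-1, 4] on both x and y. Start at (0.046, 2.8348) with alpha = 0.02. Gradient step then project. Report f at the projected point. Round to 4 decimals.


Step 1: Compute gradient at (0.046, 2.8348).
grad_x = 2*1*0.046 - 15 = -14.908
grad_y = 2*8*2.8348 - 13 = 32.3568
Step 2: Gradient step.
x_raw = 0.046 - 0.02*-14.908 = 0.3442
y_raw = 2.8348 - 0.02*32.3568 = 2.1877
Step 3: Project onto [-1, 4].
x_proj = clip(0.3442) = 0.3442
y_proj = clip(2.1877) = 2.1877
Step 4: Evaluate f.
f(0.3442, 2.1877) = 4.8034


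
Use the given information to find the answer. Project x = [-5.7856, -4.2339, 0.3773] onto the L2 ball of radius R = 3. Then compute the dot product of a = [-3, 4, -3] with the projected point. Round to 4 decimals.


Step 1: Compute ||x|| (intermediates to 6 decimals).
||x|| = sqrt((-5.7856)^2 + (-4.2339)^2 + 0.3773^2) = 7.179236
Step 2: Project.
Since ||x|| > R, scale = R/||x|| = 3/7.179236 = 0.417872, proj(x) = scale * x
proj(x) = [-2.41764, -1.769228, 0.157663]
Step 3: Dot product.
a^T * proj(x) = -3*(-2.41764) + 4*(-1.769228) - 3*0.157663 = -0.297


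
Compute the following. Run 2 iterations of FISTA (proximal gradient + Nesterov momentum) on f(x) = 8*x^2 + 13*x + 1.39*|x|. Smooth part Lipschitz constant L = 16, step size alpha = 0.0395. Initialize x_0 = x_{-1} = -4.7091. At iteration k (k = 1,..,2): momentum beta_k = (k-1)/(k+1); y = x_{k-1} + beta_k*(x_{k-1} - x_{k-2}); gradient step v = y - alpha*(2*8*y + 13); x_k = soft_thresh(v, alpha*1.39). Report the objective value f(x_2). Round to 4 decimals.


FISTA on f(x) = 8*x^2 + 13*x + 1.39*|x|
L = 16, alpha = 0.0395
Iteration 1: beta = 0.0, y = -4.7091 + 0.0*(-4.7091 + 4.7091) = -4.7091
  grad(y) = -62.3456, v = y - alpha*grad = -2.2464
  prox(v) = soft_thresh(-2.2464, 0.0549) = -2.1915
Iteration 2: beta = 0.3333, y = -2.1915 + 0.3333*(-2.1915 + 4.7091) = -1.3524
  grad(y) = -8.6377, v = y - alpha*grad = -1.0112
  prox(v) = soft_thresh(-1.0112, 0.0549) = -0.9563
f(x_2) = 8*(-0.9563)^2 + 13*(-0.9563) + 1.39*|-0.9563| = -3.7867


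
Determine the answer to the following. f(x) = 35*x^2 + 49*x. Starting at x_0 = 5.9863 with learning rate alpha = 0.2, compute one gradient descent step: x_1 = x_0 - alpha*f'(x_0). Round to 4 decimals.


We compute the gradient at x_0 and apply the update.
f'(x) = 70*x + 49
f'(5.9863) = 70*5.9863 + 49 = 468.041
x_1 = 5.9863 - 0.2*468.041 = -87.6219


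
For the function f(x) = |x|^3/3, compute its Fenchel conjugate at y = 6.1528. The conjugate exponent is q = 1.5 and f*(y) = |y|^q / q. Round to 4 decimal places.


The conjugate exponent q satisfies 1/p + 1/q = 1.
p = 3, so q = 3/(3 - 1) = 1.5
|y|^q = 6.1528^1.5 = 15.2619
f*(6.1528) = 15.2619 / 1.5 = 10.1746


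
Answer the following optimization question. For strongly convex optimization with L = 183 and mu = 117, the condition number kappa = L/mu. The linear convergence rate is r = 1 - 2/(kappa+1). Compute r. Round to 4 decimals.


Step 1: Compute the condition number.
kappa = L/mu = 183/117 = 1.5641
Step 2: Compute the convergence rate.
r = 1 - 2/(kappa + 1) = 1 - 2*mu/(L + mu) = (L - mu)/(L + mu) = 66/300 = 0.22


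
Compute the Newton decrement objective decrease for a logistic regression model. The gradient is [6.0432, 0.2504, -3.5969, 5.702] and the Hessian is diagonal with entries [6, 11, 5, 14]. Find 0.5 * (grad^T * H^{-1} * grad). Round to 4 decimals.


Step 1: H is diagonal, so H^(-1) * g = [1.0072, 0.0228, -0.7194, 0.4073].
Step 2: g^T H^(-1) g = sum_i g_i^2 / H_ii
  = (6.0432)^2/6 + (0.2504)^2/11 + (-3.5969)^2/5 + (5.702)^2/14
  = 6.0867 + 0.0057 + 2.5875 + 2.3223 = 11.0023
Step 3: Objective decrease = 0.5 * g^T H^(-1) g = 5.5011


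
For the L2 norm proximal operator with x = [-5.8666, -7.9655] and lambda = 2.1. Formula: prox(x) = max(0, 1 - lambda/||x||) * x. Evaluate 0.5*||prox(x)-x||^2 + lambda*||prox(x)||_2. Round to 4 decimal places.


Step 1: Compute ||x||.
||x|| = 9.8927
Step 2: Compute scaling factor.
scale = max(0, 1 - 2.1/9.8927) = 0.7877
Step 3: prox(x) = [-4.6213, -6.2746]
||prox(x)|| = 7.7927
Step 4: Proximal objective.
0.5*||prox-x||^2 = 2.205
lambda*||prox|| = 16.3647
Total = 18.5697


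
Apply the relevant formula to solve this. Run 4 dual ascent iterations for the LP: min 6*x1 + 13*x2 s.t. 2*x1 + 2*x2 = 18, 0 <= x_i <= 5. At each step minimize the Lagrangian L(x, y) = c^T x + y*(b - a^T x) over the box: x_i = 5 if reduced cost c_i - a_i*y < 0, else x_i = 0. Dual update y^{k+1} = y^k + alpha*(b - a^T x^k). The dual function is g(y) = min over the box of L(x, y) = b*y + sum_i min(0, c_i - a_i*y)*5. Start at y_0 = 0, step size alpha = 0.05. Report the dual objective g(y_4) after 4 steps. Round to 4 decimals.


Dual ascent for LP: min 6*x1 + 13*x2, 2*x1 + 2*x2 = 18, 0 <= x_i <= 5
Step 1: y^k = 0.0, reduced costs: (6.0, 13.0)
  x^k = (0.0, 0.0), subgradient = b - a^T x = 18.0
  y^{k+1} = 0.0 + 0.05*18.0 = 0.9
Step 2: y^k = 0.9, reduced costs: (4.2, 11.2)
  x^k = (0.0, 0.0), subgradient = b - a^T x = 18.0
  y^{k+1} = 0.9 + 0.05*18.0 = 1.8
Step 3: y^k = 1.8, reduced costs: (2.4, 9.4)
  x^k = (0.0, 0.0), subgradient = b - a^T x = 18.0
  y^{k+1} = 1.8 + 0.05*18.0 = 2.7
Step 4: y^k = 2.7, reduced costs: (0.6, 7.6)
  x^k = (0.0, 0.0), subgradient = b - a^T x = 18.0
  y^{k+1} = 2.7 + 0.05*18.0 = 3.6
Dual objective at y_4 = 3.6: reduced costs (-1.2, 5.8), box minimizer x = (5.0, 0.0)
g(y_4) = b*y + (c1 - a1*y)*x1 + (c2 - a2*y)*x2 = 18*3.6 + (-1.2)*5.0 + 5.8*0.0 = 64.8 - 6.0 + 0.0 = 58.8


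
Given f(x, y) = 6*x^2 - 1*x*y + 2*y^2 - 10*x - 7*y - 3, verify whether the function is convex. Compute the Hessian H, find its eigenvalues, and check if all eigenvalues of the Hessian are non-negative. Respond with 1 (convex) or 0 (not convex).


The Hessian of f(x,y) = 6*x^2 - 1*x*y + 2*y^2 - 10*x - 7*y - 3 is:
H = [[12, -1], [-1, 4]]
Trace = 12 + 4 = 16
Determinant = 12*4 - (-1)^2 = 47
Discriminant = (16)^2 - 4*47 = 68.0
Eigenvalues: lambda_1 = 3.8769, lambda_2 = 12.1231
The function is convex.

1


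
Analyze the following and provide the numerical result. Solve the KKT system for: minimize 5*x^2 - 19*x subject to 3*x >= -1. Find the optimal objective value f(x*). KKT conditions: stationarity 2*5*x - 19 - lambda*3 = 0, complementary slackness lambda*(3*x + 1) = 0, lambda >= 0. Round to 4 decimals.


Step 1: Try lambda = 0 (constraint inactive).
Stationarity: 2*5*x - 19 = 0
x* = 19/(2*5) = 1.9
Check constraint: 3*1.9 = 5.7 >= -1 -- satisfied.
Step 2: Compute optimal value.
f(x*) = 5*1.9^2 - 19*1.9 = -18.05


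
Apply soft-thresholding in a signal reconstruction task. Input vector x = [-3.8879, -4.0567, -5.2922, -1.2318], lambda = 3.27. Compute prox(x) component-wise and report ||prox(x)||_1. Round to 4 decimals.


Soft-thresholding with lambda = 3.27:
prox(-3.8879) = sign(-3.8879)*max(|-3.8879| - 3.27, 0) = -0.6179
prox(-4.0567) = sign(-4.0567)*max(|-4.0567| - 3.27, 0) = -0.7867
prox(-5.2922) = sign(-5.2922)*max(|-5.2922| - 3.27, 0) = -2.0222
prox(-1.2318) = sign(-1.2318)*max(|-1.2318| - 3.27, 0) = 0.0
prox(x) = [-0.6179, -0.7867, -2.0222, 0.0]
||prox(x)||_1 = 0.6179 + 0.7867 + 2.0222 + 0.0 = 3.4268


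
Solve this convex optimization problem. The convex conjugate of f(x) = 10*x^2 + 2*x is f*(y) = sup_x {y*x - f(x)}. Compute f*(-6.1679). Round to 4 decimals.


f*(y) = sup_x {y*x - a*x^2 - b*x} = sup_x {(y-b)*x - a*x^2}
FOC: (y - b) - 2a*x = 0 => x* = (y - b)/(2a)
x* = (-6.1679 - 2)/(2*10) = -0.4084
f*(-6.1679) = (y-b)^2/(4a) = (-6.1679 - 2)^2/(4*10)
= 66.7146/40 = 1.6679


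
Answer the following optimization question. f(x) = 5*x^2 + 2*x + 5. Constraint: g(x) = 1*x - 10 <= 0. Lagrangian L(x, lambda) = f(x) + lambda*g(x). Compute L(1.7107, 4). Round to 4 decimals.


Step 1: Evaluate f(x).
f(1.7107) = 5*1.7107^2 + 2*1.7107 + 5 = 23.0539
Step 2: Evaluate g(x).
g(1.7107) = 1*1.7107 - 10 = -8.2893
Step 3: Compute Lagrangian.
L = 23.0539 + 4*-8.2893 = -10.1033


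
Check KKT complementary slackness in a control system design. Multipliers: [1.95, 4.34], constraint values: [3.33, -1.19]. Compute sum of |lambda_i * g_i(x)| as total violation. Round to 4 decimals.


KKT complementary slackness check:
lambda_1 * g_1 = 1.95 * 3.33 = 6.4935
lambda_2 * g_2 = 4.34 * -1.19 = -5.1646
Total violation = 6.4935 + 5.1646 = 11.6581


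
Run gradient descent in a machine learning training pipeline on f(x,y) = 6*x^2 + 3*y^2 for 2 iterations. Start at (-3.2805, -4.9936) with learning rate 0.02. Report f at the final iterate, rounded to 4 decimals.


Gradient descent on f(x,y) = 6*x^2 + 3*y^2.
Starting point: (-3.2805, -4.9936), alpha = 0.02
Step 1: grad_x = 2*6*-3.2805 = -39.366, grad_y = 2*3*-4.9936 = -29.9616
  x_1 = -3.2805 - 0.02*-39.366 = -2.4932
  y_1 = -4.9936 - 0.02*-29.9616 = -4.3944
Step 2: grad_x = 2*6*-2.4932 = -29.9182, grad_y = 2*3*-4.3944 = -26.3662
  x_2 = -2.4932 - 0.02*-29.9182 = -1.8948
  y_2 = -4.3944 - 0.02*-26.3662 = -3.867
f(-1.8948, -3.867) = 6*(-1.8948)^2 + 3*(-3.867)^2 = 66.4041


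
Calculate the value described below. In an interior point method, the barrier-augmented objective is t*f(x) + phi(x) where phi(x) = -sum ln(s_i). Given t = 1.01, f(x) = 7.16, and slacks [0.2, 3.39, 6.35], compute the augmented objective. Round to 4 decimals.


Step 1: Compute log-barrier.
ln values: [-1.6094, 1.2208, 1.8485]
phi = -(-1.6094 + 1.2208 + 1.8485) = -1.4598
Step 2: Compute augmented objective.
t*f(x) = 1.01*7.16 = 7.2316
Total = 7.2316 - 1.4598 = 5.7718


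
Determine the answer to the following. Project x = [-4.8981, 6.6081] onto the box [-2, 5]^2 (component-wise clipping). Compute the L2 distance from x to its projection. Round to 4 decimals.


Project each component onto [-2, 5].
clip(-4.8981) = -2.0, clip(6.6081) = 5.0
Projection = [-2.0, 5.0]
Squared diffs: [8.399, 2.586]
Distance = sqrt(10.985) = 3.3144


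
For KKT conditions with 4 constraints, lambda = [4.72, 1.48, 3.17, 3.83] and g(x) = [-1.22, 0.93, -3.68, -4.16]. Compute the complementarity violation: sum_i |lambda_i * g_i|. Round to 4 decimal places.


KKT complementary slackness check:
lambda_1 * g_1 = 4.72 * -1.22 = -5.7584
lambda_2 * g_2 = 1.48 * 0.93 = 1.3764
lambda_3 * g_3 = 3.17 * -3.68 = -11.6656
lambda_4 * g_4 = 3.83 * -4.16 = -15.9328
Total violation = 5.7584 + 1.3764 + 11.6656 + 15.9328 = 34.7332


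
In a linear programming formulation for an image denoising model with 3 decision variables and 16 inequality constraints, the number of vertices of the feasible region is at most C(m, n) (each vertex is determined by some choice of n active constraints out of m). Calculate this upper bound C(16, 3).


Each vertex corresponds to some choice of n active constraints out of m, so the number of vertices is at most C(m, n) = m! / (n!(m-n)!).
m = 16, n = 3
Numerator: 16 * 15 * 14
Denominator: 3! = 6
C(16, 3) = 560


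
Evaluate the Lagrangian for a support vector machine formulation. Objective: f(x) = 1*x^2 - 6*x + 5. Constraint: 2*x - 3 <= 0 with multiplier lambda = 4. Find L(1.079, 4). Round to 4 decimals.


Step 1: Evaluate f(x).
f(1.079) = 1*1.079^2 - 6*1.079 + 5 = -0.3098
Step 2: Evaluate g(x).
g(1.079) = 2*1.079 - 3 = -0.842
Step 3: Compute Lagrangian.
L = -0.3098 + 4*-0.842 = -3.6778


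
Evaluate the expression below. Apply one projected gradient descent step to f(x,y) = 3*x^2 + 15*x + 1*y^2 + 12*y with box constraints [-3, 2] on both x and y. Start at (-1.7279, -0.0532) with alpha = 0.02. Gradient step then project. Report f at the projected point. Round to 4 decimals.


Step 1: Compute gradient at (-1.7279, -0.0532).
grad_x = 2*3*-1.7279 + 15 = 4.6326
grad_y = 2*1*-0.0532 + 12 = 11.8936
Step 2: Gradient step.
x_raw = -1.7279 - 0.02*4.6326 = -1.8206
y_raw = -0.0532 - 0.02*11.8936 = -0.2911
Step 3: Project onto [-3, 2].
x_proj = clip(-1.8206) = -1.8206
y_proj = clip(-0.2911) = -0.2911
Step 4: Evaluate f.
f(-1.8206, -0.2911) = -20.7732


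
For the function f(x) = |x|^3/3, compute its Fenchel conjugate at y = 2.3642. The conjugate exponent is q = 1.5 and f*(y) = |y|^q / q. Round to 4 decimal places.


The conjugate exponent q satisfies 1/p + 1/q = 1.
p = 3, so q = 3/(3 - 1) = 1.5
|y|^q = 2.3642^1.5 = 3.6352
f*(2.3642) = 3.6352 / 1.5 = 2.4235


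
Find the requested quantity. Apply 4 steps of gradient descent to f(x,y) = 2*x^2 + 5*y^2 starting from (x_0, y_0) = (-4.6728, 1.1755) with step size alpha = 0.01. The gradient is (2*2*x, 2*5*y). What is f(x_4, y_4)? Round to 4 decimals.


Gradient descent on f(x,y) = 2*x^2 + 5*y^2.
Starting point: (-4.6728, 1.1755), alpha = 0.01
Step 1: grad_x = 2*2*-4.6728 = -18.6912, grad_y = 2*5*1.1755 = 11.755
  x_1 = -4.6728 - 0.01*-18.6912 = -4.4859
  y_1 = 1.1755 - 0.01*11.755 = 1.058
Step 2: grad_x = 2*2*-4.4859 = -17.9436, grad_y = 2*5*1.058 = 10.5795
  x_2 = -4.4859 - 0.01*-17.9436 = -4.3065
  y_2 = 1.058 - 0.01*10.5795 = 0.9522
Step 3: grad_x = 2*2*-4.3065 = -17.2258, grad_y = 2*5*0.9522 = 9.5216
  x_3 = -4.3065 - 0.01*-17.2258 = -4.1342
  y_3 = 0.9522 - 0.01*9.5216 = 0.8569
Step 4: grad_x = 2*2*-4.1342 = -16.5368, grad_y = 2*5*0.8569 = 8.5694
  x_4 = -4.1342 - 0.01*-16.5368 = -3.9688
  y_4 = 0.8569 - 0.01*8.5694 = 0.7712
f(-3.9688, 0.7712) = 2*(-3.9688)^2 + 5*0.7712^2 = 34.4773


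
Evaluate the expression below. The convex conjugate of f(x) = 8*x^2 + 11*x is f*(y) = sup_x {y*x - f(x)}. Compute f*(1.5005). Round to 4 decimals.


f*(y) = sup_x {y*x - a*x^2 - b*x} = sup_x {(y-b)*x - a*x^2}
FOC: (y - b) - 2a*x = 0 => x* = (y - b)/(2a)
x* = (1.5005 - 11)/(2*8) = -0.5937
f*(1.5005) = (y-b)^2/(4a) = (1.5005 - 11)^2/(4*8)
= 90.2405/32 = 2.82


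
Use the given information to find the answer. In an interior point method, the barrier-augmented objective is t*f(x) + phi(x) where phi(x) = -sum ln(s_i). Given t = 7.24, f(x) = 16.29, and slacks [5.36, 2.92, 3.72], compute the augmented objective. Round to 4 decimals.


Step 1: Compute log-barrier.
ln values: [1.679, 1.0716, 1.3137]
phi = -(1.679 + 1.0716 + 1.3137) = -4.0643
Step 2: Compute augmented objective.
t*f(x) = 7.24*16.29 = 117.9396
Total = 117.9396 - 4.0643 = 113.8753


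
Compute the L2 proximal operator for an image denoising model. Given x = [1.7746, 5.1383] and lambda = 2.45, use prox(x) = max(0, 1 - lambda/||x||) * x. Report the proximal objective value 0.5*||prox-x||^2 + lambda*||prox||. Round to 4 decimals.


Step 1: Compute ||x||.
||x|| = 5.4361
Step 2: Compute scaling factor.
scale = max(0, 1 - 2.45/5.4361) = 0.5493
Step 3: prox(x) = [0.9748, 2.8225]
||prox(x)|| = 2.9861
Step 4: Proximal objective.
0.5*||prox-x||^2 = 3.0013
lambda*||prox|| = 7.3159
Total = 10.3172


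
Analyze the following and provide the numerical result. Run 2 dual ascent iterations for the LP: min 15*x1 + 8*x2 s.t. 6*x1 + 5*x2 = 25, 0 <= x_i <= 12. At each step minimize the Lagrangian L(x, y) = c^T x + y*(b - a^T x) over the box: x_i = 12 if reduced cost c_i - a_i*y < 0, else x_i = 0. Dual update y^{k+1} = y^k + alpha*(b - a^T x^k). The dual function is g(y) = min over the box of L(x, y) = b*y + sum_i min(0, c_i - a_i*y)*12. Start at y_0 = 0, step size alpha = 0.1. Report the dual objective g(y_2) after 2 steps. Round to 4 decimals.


Dual ascent for LP: min 15*x1 + 8*x2, 6*x1 + 5*x2 = 25, 0 <= x_i <= 12
Step 1: y^k = 0.0, reduced costs: (15.0, 8.0)
  x^k = (0.0, 0.0), subgradient = b - a^T x = 25.0
  y^{k+1} = 0.0 + 0.1*25.0 = 2.5
Step 2: y^k = 2.5, reduced costs: (0.0, -4.5)
  x^k = (0.0, 12.0), subgradient = b - a^T x = -35.0
  y^{k+1} = 2.5 + 0.1*-35.0 = -1.0
Dual objective at y_2 = -1.0: reduced costs (21.0, 13.0), box minimizer x = (0.0, 0.0)
g(y_2) = b*y + (c1 - a1*y)*x1 + (c2 - a2*y)*x2 = 25*(-1.0) + 21.0*0.0 + 13.0*0.0 = -25.0 + 0.0 + 0.0 = -25.0


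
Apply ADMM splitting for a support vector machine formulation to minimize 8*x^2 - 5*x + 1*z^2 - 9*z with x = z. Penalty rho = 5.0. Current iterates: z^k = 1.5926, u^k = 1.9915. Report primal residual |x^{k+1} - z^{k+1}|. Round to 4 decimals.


ADMM iteration with rho = 5.0, z^k = 1.5926, u^k = 1.9915
Step 1: x-update.
Minimize 8*x^2 - 5*x + (5.0/2)*(x - 1.5926 + 1.9915)^2
FOC: (2*8 + 5.0)*x = 5 + 5.0*(1.5926 - 1.9915)
x^{k+1} = 0.1431
Step 2: z-update.
Minimize 1*z^2 - 9*z + (5.0/2)*(0.1431 - z + 1.9915)^2
FOC: (2*1 + 5.0)*z = 9 + 5.0*(0.1431 + 1.9915)
z^{k+1} = 2.8104
Step 3: u-update.
u^{k+1} = 1.9915 + 0.1431 - 2.8104 = -0.6758
Step 4: Primal residual = |0.1431 - 2.8104| = 2.6673


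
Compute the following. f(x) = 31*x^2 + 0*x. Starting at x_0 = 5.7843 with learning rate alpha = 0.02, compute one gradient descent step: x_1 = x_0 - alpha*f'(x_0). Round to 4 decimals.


We compute the gradient at x_0 and apply the update.
f'(x) = 62*x + 0
f'(5.7843) = 62*5.7843 + 0 = 358.6266
x_1 = 5.7843 - 0.02*358.6266 = -1.3882


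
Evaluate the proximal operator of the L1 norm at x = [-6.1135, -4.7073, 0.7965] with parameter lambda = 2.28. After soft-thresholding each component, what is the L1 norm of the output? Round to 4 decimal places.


Soft-thresholding with lambda = 2.28:
prox(-6.1135) = sign(-6.1135)*max(|-6.1135| - 2.28, 0) = -3.8335
prox(-4.7073) = sign(-4.7073)*max(|-4.7073| - 2.28, 0) = -2.4273
prox(0.7965) = sign(0.7965)*max(|0.7965| - 2.28, 0) = 0.0
prox(x) = [-3.8335, -2.4273, 0.0]
||prox(x)||_1 = 3.8335 + 2.4273 + 0.0 = 6.2608


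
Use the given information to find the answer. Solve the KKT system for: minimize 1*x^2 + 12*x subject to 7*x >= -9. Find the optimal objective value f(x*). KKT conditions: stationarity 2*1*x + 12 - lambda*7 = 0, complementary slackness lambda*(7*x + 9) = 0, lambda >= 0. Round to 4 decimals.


Step 1: Try lambda = 0 (constraint inactive).
x_unc = -12/(2*1) = -6.0
Check: 7*-6.0 = -42.0 < -9 -- violated!
Step 2: Constraint must be active: 7*x = -9
x* = -9/7 = -1.2857 (rounded; the exact value -9/7 is used below)
lambda = (2*1*(-9/7) + 12)/7 = 1.3469
Step 3: Compute optimal value.
f(x*) = 1*(-9/7)^2 + 12*(-9/7) = -13.7755


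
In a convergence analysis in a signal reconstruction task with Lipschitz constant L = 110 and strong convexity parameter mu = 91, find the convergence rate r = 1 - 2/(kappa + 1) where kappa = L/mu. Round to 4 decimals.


Step 1: Compute the condition number.
kappa = L/mu = 110/91 = 1.2088
Step 2: Compute the convergence rate.
r = 1 - 2/(kappa + 1) = 1 - 2*mu/(L + mu) = (L - mu)/(L + mu) = 19/201 = 0.0945


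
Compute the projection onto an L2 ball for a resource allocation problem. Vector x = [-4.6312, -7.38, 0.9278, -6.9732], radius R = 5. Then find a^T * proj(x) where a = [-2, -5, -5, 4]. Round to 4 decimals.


Step 1: Compute ||x|| (intermediates to 6 decimals).
||x|| = sqrt((-4.6312)^2 + (-7.38)^2 + 0.9278^2 + (-6.9732)^2) = 11.198158
Step 2: Project.
Since ||x|| > R, scale = R/||x|| = 5/11.198158 = 0.446502, proj(x) = scale * x
proj(x) = [-2.06784, -3.295185, 0.414265, -3.113548]
Step 3: Dot product.
a^T * proj(x) = -2*(-2.06784) - 5*(-3.295185) - 5*0.414265 + 4*(-3.113548) = 6.0861


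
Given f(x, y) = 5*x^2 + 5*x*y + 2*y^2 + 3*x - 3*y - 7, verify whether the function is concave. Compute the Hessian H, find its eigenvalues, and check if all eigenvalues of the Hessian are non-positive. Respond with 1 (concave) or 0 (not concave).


The Hessian of f(x,y) = 5*x^2 + 5*x*y + 2*y^2 + 3*x - 3*y - 7 is:
H = [[10, 5], [5, 4]]
Trace = 10 + 4 = 14
Determinant = 10*4 - (5)^2 = 15
Discriminant = (14)^2 - 4*15 = 136.0
Eigenvalues: lambda_1 = 1.169, lambda_2 = 12.831
The function is not concave.

0


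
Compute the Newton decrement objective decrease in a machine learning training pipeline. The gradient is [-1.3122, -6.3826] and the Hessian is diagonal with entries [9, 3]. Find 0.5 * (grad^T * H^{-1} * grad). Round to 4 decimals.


Step 1: H is diagonal, so H^(-1) * g = [-0.1458, -2.1275].
Step 2: g^T H^(-1) g = sum_i g_i^2 / H_ii
  = (-1.3122)^2/9 + (-6.3826)^2/3
  = 0.1913 + 13.5792 = 13.7705
Step 3: Objective decrease = 0.5 * g^T H^(-1) g = 6.8853


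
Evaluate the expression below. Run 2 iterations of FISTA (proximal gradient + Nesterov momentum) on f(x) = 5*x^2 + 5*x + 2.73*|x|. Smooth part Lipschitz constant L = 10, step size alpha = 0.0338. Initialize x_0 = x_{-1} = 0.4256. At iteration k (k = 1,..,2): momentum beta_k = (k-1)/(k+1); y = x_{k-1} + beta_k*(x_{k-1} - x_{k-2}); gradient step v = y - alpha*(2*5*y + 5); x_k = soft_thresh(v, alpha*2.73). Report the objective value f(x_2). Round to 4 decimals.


FISTA on f(x) = 5*x^2 + 5*x + 2.73*|x|
L = 10, alpha = 0.0338
Iteration 1: beta = 0.0, y = 0.4256 + 0.0*(0.4256 - 0.4256) = 0.4256
  grad(y) = 9.256, v = y - alpha*grad = 0.1127
  prox(v) = soft_thresh(0.1127, 0.0923) = 0.0205
Iteration 2: beta = 0.3333, y = 0.0205 + 0.3333*(0.0205 - 0.4256) = -0.1146
  grad(y) = 3.8543, v = y - alpha*grad = -0.2448
  prox(v) = soft_thresh(-0.2448, 0.0923) = -0.1526
f(x_2) = 5*(-0.1526)^2 + 5*(-0.1526) + 2.73*|-0.1526| = -0.2299


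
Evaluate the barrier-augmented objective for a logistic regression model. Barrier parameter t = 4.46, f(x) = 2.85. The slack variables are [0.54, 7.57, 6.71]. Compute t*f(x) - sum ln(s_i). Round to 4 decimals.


Step 1: Compute log-barrier.
ln values: [-0.6162, 2.0242, 1.9036]
phi = -(-0.6162 + 2.0242 + 1.9036) = -3.3116
Step 2: Compute augmented objective.
t*f(x) = 4.46*2.85 = 12.711
Total = 12.711 - 3.3116 = 9.3994


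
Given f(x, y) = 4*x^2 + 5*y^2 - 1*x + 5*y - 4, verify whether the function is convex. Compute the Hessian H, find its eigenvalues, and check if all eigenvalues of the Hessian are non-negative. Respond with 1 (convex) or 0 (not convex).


The Hessian of f(x,y) = 4*x^2 + 5*y^2 - 1*x + 5*y - 4 is:
H = [[8, 0], [0, 10]]
Trace = 8 + 10 = 18
Determinant = 8*10 - (0)^2 = 80
Discriminant = (18)^2 - 4*80 = 4.0
Eigenvalues: lambda_1 = 8.0, lambda_2 = 10.0
The function is convex.

1


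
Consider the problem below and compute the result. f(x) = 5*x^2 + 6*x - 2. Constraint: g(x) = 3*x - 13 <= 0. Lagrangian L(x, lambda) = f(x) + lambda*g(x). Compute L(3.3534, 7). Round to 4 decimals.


Step 1: Evaluate f(x).
f(3.3534) = 5*3.3534^2 + 6*3.3534 - 2 = 74.3469
Step 2: Evaluate g(x).
g(3.3534) = 3*3.3534 - 13 = -2.9398
Step 3: Compute Lagrangian.
L = 74.3469 + 7*-2.9398 = 53.7683


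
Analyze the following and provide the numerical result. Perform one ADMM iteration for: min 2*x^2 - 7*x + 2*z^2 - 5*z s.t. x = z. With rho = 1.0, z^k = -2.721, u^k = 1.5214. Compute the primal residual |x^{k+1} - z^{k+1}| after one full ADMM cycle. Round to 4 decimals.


ADMM iteration with rho = 1.0, z^k = -2.721, u^k = 1.5214
Step 1: x-update.
Minimize 2*x^2 - 7*x + (1.0/2)*(x + 2.721 + 1.5214)^2
FOC: (2*2 + 1.0)*x = 7 + 1.0*(-2.721 - 1.5214)
x^{k+1} = 0.5515
Step 2: z-update.
Minimize 2*z^2 - 5*z + (1.0/2)*(0.5515 - z + 1.5214)^2
FOC: (2*2 + 1.0)*z = 5 + 1.0*(0.5515 + 1.5214)
z^{k+1} = 1.4146
Step 3: u-update.
u^{k+1} = 1.5214 + 0.5515 - 1.4146 = 0.6583
Step 4: Primal residual = |0.5515 - 1.4146| = 0.8631


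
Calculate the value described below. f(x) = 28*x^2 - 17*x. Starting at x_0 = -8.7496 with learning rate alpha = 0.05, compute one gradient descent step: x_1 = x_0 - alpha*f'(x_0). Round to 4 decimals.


We compute the gradient at x_0 and apply the update.
f'(x) = 56*x - 17
f'(-8.7496) = 56*-8.7496 - 17 = -506.9776
x_1 = -8.7496 - 0.05*-506.9776 = 16.5993


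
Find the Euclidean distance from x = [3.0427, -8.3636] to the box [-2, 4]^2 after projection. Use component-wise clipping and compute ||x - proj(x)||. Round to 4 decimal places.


Project each component onto [-2, 4].
clip(3.0427) = 3.0427, clip(-8.3636) = -2.0
Projection = [3.0427, -2.0]
Squared diffs: [0.0, 40.4954]
Distance = sqrt(40.4954) = 6.3636


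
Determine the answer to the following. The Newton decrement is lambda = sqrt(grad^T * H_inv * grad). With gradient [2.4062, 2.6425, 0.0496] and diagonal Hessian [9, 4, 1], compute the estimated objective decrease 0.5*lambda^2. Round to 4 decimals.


Step 1: H is diagonal, so H^(-1) * g = [0.2674, 0.6606, 0.0496].
Step 2: g^T H^(-1) g = sum_i g_i^2 / H_ii
  = (2.4062)^2/9 + (2.6425)^2/4 + (0.0496)^2/1
  = 0.6433 + 1.7457 + 0.0025 = 2.3915
Step 3: Objective decrease = 0.5 * g^T H^(-1) g = 1.1957


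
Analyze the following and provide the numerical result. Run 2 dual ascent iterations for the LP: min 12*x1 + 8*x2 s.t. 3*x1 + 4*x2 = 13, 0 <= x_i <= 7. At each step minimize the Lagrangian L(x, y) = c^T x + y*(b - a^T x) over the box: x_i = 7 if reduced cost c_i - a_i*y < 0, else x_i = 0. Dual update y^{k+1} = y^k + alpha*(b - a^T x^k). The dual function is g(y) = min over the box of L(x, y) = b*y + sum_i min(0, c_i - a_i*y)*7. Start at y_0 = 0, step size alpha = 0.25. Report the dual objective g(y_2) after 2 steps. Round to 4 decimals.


Dual ascent for LP: min 12*x1 + 8*x2, 3*x1 + 4*x2 = 13, 0 <= x_i <= 7
Step 1: y^k = 0.0, reduced costs: (12.0, 8.0)
  x^k = (0.0, 0.0), subgradient = b - a^T x = 13.0
  y^{k+1} = 0.0 + 0.25*13.0 = 3.25
Step 2: y^k = 3.25, reduced costs: (2.25, -5.0)
  x^k = (0.0, 7.0), subgradient = b - a^T x = -15.0
  y^{k+1} = 3.25 + 0.25*-15.0 = -0.5
Dual objective at y_2 = -0.5: reduced costs (13.5, 10.0), box minimizer x = (0.0, 0.0)
g(y_2) = b*y + (c1 - a1*y)*x1 + (c2 - a2*y)*x2 = 13*(-0.5) + 13.5*0.0 + 10.0*0.0 = -6.5 + 0.0 + 0.0 = -6.5


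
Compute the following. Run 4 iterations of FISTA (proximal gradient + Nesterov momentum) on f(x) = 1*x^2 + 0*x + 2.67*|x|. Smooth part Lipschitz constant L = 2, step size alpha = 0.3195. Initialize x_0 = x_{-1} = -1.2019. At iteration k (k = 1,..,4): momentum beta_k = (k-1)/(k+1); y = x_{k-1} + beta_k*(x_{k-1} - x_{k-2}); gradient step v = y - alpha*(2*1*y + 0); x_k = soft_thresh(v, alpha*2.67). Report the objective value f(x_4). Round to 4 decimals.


FISTA on f(x) = 1*x^2 + 0*x + 2.67*|x|
L = 2, alpha = 0.3195
Iteration 1: beta = 0.0, y = -1.2019 + 0.0*(-1.2019 + 1.2019) = -1.2019
  grad(y) = -2.4038, v = y - alpha*grad = -0.4339
  prox(v) = soft_thresh(-0.4339, 0.8531) = 0.0
Iteration 2: beta = 0.3333, y = 0.0 + 0.3333*(0.0 + 1.2019) = 0.4006
  grad(y) = 0.8013, v = y - alpha*grad = 0.1446
  prox(v) = soft_thresh(0.1446, 0.8531) = 0.0
Iteration 3: beta = 0.5, y = 0.0 + 0.5*(0.0 - 0.0) = 0.0
  grad(y) = 0.0, v = y - alpha*grad = 0.0
  prox(v) = soft_thresh(0.0, 0.8531) = 0.0
Iteration 4: beta = 0.6, y = 0.0 + 0.6*(0.0 - 0.0) = 0.0
  grad(y) = 0.0, v = y - alpha*grad = 0.0
  prox(v) = soft_thresh(0.0, 0.8531) = 0.0
f(x_4) = 1*0.0^2 + 0*0.0 + 2.67*|0.0| = 0.0


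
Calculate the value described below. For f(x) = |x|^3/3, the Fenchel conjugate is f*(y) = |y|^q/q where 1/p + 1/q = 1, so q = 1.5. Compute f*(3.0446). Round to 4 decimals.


The conjugate exponent q satisfies 1/p + 1/q = 1.
p = 3, so q = 3/(3 - 1) = 1.5
|y|^q = 3.0446^1.5 = 5.3125
f*(3.0446) = 5.3125 / 1.5 = 3.5416


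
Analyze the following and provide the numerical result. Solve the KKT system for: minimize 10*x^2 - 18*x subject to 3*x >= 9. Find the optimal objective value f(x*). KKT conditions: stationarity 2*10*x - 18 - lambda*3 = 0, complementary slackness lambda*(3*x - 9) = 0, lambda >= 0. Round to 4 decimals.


Step 1: Try lambda = 0 (constraint inactive).
x_unc = 18/(2*10) = 0.9
Check: 3*0.9 = 2.7 < 9 -- violated!
Step 2: Constraint must be active: 3*x = 9
x* = 9/3 = 3.0
lambda = (2*10*3.0 - 18)/3 = 14.0
Step 3: Compute optimal value.
f(x*) = 10*3.0^2 - 18*3.0 = 36.0
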